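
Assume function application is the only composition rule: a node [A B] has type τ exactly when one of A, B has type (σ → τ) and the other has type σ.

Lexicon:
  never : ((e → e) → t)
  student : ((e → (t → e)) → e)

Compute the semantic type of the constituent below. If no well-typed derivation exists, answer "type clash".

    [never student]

type clash

[never student]: ((e → e) → t) and ((e → (t → e)) → e) cannot combine by function application — type clash.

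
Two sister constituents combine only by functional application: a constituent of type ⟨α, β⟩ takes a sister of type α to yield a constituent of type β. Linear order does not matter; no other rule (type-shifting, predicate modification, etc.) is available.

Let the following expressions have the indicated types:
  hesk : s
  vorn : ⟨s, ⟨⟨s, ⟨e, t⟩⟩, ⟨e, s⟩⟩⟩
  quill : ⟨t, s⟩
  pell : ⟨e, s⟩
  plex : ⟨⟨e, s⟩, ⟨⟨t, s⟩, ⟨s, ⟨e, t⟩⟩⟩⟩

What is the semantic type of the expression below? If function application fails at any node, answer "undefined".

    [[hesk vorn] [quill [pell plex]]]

[hesk vorn]: vorn is ⟨s, ⟨⟨s, ⟨e, t⟩⟩, ⟨e, s⟩⟩⟩, hesk is s; result ⟨⟨s, ⟨e, t⟩⟩, ⟨e, s⟩⟩.
[pell plex]: plex is ⟨⟨e, s⟩, ⟨⟨t, s⟩, ⟨s, ⟨e, t⟩⟩⟩⟩, pell is ⟨e, s⟩; result ⟨⟨t, s⟩, ⟨s, ⟨e, t⟩⟩⟩.
[quill [pell plex]]: [pell plex] is ⟨⟨t, s⟩, ⟨s, ⟨e, t⟩⟩⟩, quill is ⟨t, s⟩; result ⟨s, ⟨e, t⟩⟩.
[[hesk vorn] [quill [pell plex]]]: [hesk vorn] is ⟨⟨s, ⟨e, t⟩⟩, ⟨e, s⟩⟩, [quill [pell plex]] is ⟨s, ⟨e, t⟩⟩; result ⟨e, s⟩.

⟨e, s⟩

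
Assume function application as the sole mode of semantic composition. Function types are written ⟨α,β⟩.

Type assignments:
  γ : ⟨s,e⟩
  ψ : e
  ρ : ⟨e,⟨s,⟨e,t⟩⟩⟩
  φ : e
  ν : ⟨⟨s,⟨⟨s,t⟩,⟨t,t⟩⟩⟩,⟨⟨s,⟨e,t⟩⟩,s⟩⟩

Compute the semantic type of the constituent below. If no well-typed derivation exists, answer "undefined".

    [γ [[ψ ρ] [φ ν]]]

At [ψ ρ], ρ : ⟨e,⟨s,⟨e,t⟩⟩⟩ takes ψ : e, giving ⟨s,⟨e,t⟩⟩.
[φ ν]: e and ⟨⟨s,⟨⟨s,t⟩,⟨t,t⟩⟩⟩,⟨⟨s,⟨e,t⟩⟩,s⟩⟩ cannot combine by function application — type clash.

undefined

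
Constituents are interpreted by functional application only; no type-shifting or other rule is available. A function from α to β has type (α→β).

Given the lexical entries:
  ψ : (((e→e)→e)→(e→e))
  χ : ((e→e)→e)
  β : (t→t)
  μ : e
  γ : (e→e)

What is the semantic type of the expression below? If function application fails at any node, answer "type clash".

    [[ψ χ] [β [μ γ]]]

[ψ χ] — ψ of type (((e→e)→e)→(e→e)) combines with χ of type ((e→e)→e): type (e→e).
[μ γ] — γ of type (e→e) combines with μ of type e: type e.
[β [μ γ]]: (t→t) and e cannot combine by function application — type clash.

type clash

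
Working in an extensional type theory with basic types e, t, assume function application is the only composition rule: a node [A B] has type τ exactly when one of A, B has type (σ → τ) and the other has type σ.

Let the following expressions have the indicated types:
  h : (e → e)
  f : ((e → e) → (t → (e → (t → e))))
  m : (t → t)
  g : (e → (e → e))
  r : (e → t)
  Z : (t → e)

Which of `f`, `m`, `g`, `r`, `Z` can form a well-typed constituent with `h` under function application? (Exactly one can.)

f

f — combines: f : ((e → e) → (t → (e → (t → e)))) takes h : (e → e) as argument, giving (t → (e → (t → e))).
m : (t → t) — neither side's domain matches the other.
g : (e → (e → e)) — neither side's domain matches the other.
r : (e → t) — neither side's domain matches the other.
Z : (t → e) — neither side's domain matches the other.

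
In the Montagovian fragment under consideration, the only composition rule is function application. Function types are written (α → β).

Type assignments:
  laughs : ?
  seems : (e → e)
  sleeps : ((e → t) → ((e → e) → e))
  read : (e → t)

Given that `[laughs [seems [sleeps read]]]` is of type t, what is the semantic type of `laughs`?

(e → t)

At [laughs [seems [sleeps read]]] (required: t): [seems [sleeps read]] is e, which is not a function with range t; hence laughs is the functor — type (e → t).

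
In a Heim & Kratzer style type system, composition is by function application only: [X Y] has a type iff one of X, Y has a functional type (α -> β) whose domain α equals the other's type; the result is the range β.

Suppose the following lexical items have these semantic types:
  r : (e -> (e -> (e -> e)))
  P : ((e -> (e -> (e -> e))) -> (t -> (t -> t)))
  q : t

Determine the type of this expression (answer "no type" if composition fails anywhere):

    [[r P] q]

(t -> t)

[r P] — P of type ((e -> (e -> (e -> e))) -> (t -> (t -> t))) combines with r of type (e -> (e -> (e -> e))): type (t -> (t -> t)).
[[r P] q] — [r P] of type (t -> (t -> t)) combines with q of type t: type (t -> t).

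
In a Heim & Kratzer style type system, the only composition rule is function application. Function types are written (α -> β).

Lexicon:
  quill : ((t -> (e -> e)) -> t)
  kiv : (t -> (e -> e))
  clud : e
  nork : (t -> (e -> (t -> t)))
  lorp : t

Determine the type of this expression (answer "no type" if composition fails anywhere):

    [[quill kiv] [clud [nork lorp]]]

At [quill kiv], quill : ((t -> (e -> e)) -> t) takes kiv : (t -> (e -> e)), giving t.
At [nork lorp], nork : (t -> (e -> (t -> t))) takes lorp : t, giving (e -> (t -> t)).
At [clud [nork lorp]], [nork lorp] : (e -> (t -> t)) takes clud : e, giving (t -> t).
At [[quill kiv] [clud [nork lorp]]], [clud [nork lorp]] : (t -> t) takes [quill kiv] : t, giving t.

t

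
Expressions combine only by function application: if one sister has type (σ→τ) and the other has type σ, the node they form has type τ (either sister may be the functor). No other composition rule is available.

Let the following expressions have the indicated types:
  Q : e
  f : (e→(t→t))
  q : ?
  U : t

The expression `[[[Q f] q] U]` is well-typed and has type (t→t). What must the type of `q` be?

((t→t)→(t→(t→t)))

For [[[Q f] q] U] to have type (t→t) with U of type t, [[Q f] q] must be the function: [[Q f] q] : (t→(t→t)).
For [[Q f] q] to have type (t→(t→t)) with [Q f] of type (t→t), q must be the function: q : ((t→t)→(t→(t→t))).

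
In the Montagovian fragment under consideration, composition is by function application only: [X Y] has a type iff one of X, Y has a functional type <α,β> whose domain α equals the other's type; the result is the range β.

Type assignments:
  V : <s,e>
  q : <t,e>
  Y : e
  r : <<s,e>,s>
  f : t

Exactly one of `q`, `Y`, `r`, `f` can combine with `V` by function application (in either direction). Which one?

r

q : <t,e> — does not combine with V.
Y : e — does not combine with V.
r — combines: r : <<s,e>,s> takes V : <s,e> as argument, giving s.
f : t — does not combine with V.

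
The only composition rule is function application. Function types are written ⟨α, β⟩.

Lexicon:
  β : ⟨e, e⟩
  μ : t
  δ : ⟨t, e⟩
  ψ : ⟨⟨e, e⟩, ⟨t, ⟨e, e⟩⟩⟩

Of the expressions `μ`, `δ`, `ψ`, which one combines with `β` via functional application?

ψ

μ : t — no; β wants e, and μ wants nothing (atomic).
δ : ⟨t, e⟩ — no; β wants e, and δ wants t.
ψ — combines: ψ : ⟨⟨e, e⟩, ⟨t, ⟨e, e⟩⟩⟩ takes β : ⟨e, e⟩ as argument, giving ⟨t, ⟨e, e⟩⟩.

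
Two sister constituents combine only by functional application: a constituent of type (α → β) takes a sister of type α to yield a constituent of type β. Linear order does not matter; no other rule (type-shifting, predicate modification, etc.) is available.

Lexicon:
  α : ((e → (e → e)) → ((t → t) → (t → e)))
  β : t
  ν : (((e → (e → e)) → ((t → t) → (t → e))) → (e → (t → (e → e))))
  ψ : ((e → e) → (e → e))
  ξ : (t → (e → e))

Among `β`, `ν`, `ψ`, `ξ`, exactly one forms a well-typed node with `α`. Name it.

ν

β : t — no; α wants (e → (e → e)), and β wants nothing (atomic).
ν — combines: ν : (((e → (e → e)) → ((t → t) → (t → e))) → (e → (t → (e → e)))) takes α : ((e → (e → e)) → ((t → t) → (t → e))) as argument, giving (e → (t → (e → e))).
ψ : ((e → e) → (e → e)) — no; α wants (e → (e → e)), and ψ wants (e → e).
ξ : (t → (e → e)) — no; α wants (e → (e → e)), and ξ wants t.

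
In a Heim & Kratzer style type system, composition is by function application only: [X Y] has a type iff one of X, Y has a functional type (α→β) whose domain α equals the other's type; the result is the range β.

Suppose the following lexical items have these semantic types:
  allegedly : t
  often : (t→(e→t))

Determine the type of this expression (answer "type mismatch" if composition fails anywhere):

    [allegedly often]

[allegedly often] — often of type (t→(e→t)) combines with allegedly of type t: type (e→t).

(e→t)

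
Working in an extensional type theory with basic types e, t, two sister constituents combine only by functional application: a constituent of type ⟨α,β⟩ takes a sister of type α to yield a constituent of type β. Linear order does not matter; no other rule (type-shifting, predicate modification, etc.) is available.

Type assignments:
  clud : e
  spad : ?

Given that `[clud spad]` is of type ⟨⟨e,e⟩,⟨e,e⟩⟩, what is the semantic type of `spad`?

⟨e,⟨⟨e,e⟩,⟨e,e⟩⟩⟩

At [clud spad] (required: ⟨⟨e,e⟩,⟨e,e⟩⟩): clud is e, which is not a function with range ⟨⟨e,e⟩,⟨e,e⟩⟩; hence spad is the functor — type ⟨e,⟨⟨e,e⟩,⟨e,e⟩⟩⟩.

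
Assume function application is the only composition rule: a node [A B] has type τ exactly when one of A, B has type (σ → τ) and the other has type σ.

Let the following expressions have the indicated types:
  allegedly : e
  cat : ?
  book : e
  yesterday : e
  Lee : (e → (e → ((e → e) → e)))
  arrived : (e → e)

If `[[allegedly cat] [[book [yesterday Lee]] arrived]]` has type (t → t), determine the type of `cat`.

(e → (e → (t → t)))

For [[allegedly cat] [[book [yesterday Lee]] arrived]] to have type (t → t) with [[book [yesterday Lee]] arrived] of type e, [allegedly cat] must be the function: [allegedly cat] : (e → (t → t)).
For [allegedly cat] to have type (e → (t → t)) with allegedly of type e, cat must be the function: cat : (e → (e → (t → t))).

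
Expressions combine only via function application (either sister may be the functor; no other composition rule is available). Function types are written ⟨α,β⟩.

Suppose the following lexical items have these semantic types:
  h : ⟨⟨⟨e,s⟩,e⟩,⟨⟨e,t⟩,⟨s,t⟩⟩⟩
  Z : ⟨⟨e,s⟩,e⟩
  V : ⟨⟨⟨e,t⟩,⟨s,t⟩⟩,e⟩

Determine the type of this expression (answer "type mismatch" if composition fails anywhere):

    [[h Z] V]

[h Z] — h of type ⟨⟨⟨e,s⟩,e⟩,⟨⟨e,t⟩,⟨s,t⟩⟩⟩ combines with Z of type ⟨⟨e,s⟩,e⟩: type ⟨⟨e,t⟩,⟨s,t⟩⟩.
[[h Z] V] — V of type ⟨⟨⟨e,t⟩,⟨s,t⟩⟩,e⟩ combines with [h Z] of type ⟨⟨e,t⟩,⟨s,t⟩⟩: type e.

e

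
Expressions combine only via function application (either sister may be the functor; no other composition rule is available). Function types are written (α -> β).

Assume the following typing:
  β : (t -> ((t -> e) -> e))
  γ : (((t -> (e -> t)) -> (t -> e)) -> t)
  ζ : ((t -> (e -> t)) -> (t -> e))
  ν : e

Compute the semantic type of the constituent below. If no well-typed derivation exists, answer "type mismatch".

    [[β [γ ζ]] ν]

At [γ ζ], γ : (((t -> (e -> t)) -> (t -> e)) -> t) takes ζ : ((t -> (e -> t)) -> (t -> e)), giving t.
At [β [γ ζ]], β : (t -> ((t -> e) -> e)) takes [γ ζ] : t, giving ((t -> e) -> e).
At [[β [γ ζ]] ν]: neither ((t -> e) -> e) nor e can take the other as argument; the node is ill-typed.

type mismatch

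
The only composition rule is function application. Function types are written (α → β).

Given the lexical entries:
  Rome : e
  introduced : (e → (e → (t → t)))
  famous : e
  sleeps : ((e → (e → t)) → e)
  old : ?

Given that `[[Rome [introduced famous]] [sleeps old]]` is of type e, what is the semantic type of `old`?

For [[Rome [introduced famous]] [sleeps old]] to have type e with [Rome [introduced famous]] of type (t → t), [sleeps old] must be the function: [sleeps old] : ((t → t) → e).
For [sleeps old] to have type ((t → t) → e) with sleeps of type ((e → (e → t)) → e), old must be the function: old : (((e → (e → t)) → e) → ((t → t) → e)).

(((e → (e → t)) → e) → ((t → t) → e))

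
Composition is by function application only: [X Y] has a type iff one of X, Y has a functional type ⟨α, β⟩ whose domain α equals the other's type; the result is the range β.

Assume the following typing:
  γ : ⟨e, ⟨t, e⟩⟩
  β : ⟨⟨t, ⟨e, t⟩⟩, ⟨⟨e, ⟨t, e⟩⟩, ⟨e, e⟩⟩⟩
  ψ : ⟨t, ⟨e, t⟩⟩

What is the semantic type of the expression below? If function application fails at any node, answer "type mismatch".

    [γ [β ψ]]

[β ψ]: functor β : ⟨⟨t, ⟨e, t⟩⟩, ⟨⟨e, ⟨t, e⟩⟩, ⟨e, e⟩⟩⟩, argument ψ : ⟨t, ⟨e, t⟩⟩; result ⟨⟨e, ⟨t, e⟩⟩, ⟨e, e⟩⟩.
[γ [β ψ]]: functor [β ψ] : ⟨⟨e, ⟨t, e⟩⟩, ⟨e, e⟩⟩, argument γ : ⟨e, ⟨t, e⟩⟩; result ⟨e, e⟩.

⟨e, e⟩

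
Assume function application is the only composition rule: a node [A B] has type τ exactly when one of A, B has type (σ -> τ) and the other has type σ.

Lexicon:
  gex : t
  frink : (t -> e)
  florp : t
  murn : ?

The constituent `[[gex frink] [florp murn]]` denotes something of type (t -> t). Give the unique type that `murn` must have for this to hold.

For [[gex frink] [florp murn]] to have type (t -> t) with [gex frink] of type e, [florp murn] must be the function: [florp murn] : (e -> (t -> t)).
For [florp murn] to have type (e -> (t -> t)) with florp of type t, murn must be the function: murn : (t -> (e -> (t -> t))).

(t -> (e -> (t -> t)))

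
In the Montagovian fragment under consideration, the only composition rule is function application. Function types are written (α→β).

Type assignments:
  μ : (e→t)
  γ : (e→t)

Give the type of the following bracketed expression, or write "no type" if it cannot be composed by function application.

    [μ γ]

[μ γ]: (e→t) with (e→t) — neither is a function whose domain matches the other; composition fails here.

no type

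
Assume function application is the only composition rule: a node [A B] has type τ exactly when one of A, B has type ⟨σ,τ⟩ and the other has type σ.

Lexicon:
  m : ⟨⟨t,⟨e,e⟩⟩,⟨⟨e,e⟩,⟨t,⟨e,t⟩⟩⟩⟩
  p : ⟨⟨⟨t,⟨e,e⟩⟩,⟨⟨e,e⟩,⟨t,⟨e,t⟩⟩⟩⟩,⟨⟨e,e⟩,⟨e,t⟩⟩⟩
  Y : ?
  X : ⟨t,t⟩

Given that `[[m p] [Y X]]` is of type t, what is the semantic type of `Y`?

⟨⟨t,t⟩,⟨⟨⟨e,e⟩,⟨e,t⟩⟩,t⟩⟩

For [[m p] [Y X]] to have type t with [m p] of type ⟨⟨e,e⟩,⟨e,t⟩⟩, [Y X] must be the function: [Y X] : ⟨⟨⟨e,e⟩,⟨e,t⟩⟩,t⟩.
For [Y X] to have type ⟨⟨⟨e,e⟩,⟨e,t⟩⟩,t⟩ with X of type ⟨t,t⟩, Y must be the function: Y : ⟨⟨t,t⟩,⟨⟨⟨e,e⟩,⟨e,t⟩⟩,t⟩⟩.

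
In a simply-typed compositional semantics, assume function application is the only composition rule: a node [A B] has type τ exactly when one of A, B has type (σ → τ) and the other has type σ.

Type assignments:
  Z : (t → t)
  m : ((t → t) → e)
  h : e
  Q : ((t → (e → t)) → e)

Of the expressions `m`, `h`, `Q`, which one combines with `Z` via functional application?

m — combines: m : ((t → t) → e) takes Z : (t → t) as argument, giving e.
h : e — neither side's domain matches the other.
Q : ((t → (e → t)) → e) — neither side's domain matches the other.

m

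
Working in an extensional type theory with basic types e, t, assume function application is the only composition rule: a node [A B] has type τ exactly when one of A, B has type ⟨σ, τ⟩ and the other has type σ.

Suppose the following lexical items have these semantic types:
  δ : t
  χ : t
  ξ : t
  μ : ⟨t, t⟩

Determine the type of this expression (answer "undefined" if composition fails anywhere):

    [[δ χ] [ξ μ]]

undefined

At [δ χ]: neither t nor t can take the other as argument; the node is ill-typed.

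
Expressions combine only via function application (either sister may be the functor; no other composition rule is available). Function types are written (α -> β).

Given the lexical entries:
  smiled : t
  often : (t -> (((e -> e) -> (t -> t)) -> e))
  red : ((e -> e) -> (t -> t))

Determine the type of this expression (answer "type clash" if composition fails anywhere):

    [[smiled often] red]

e

At [smiled often], often : (t -> (((e -> e) -> (t -> t)) -> e)) takes smiled : t, giving (((e -> e) -> (t -> t)) -> e).
At [[smiled often] red], [smiled often] : (((e -> e) -> (t -> t)) -> e) takes red : ((e -> e) -> (t -> t)), giving e.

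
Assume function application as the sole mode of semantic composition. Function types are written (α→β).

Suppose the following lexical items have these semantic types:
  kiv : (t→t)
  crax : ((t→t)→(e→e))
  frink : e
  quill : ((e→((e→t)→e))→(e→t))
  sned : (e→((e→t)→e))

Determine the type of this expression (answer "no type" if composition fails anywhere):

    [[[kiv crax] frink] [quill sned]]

t

[kiv crax]: ((t→t)→(e→e)) applied to (t→t) yields (e→e).
[[kiv crax] frink]: (e→e) applied to e yields e.
[quill sned]: ((e→((e→t)→e))→(e→t)) applied to (e→((e→t)→e)) yields (e→t).
[[[kiv crax] frink] [quill sned]]: (e→t) applied to e yields t.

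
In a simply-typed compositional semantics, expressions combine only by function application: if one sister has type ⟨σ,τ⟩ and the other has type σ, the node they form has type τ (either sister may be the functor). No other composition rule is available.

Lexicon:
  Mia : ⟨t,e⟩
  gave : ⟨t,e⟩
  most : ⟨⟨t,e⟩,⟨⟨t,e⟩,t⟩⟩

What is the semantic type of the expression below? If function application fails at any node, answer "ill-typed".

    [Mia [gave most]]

t

[gave most]: most is ⟨⟨t,e⟩,⟨⟨t,e⟩,t⟩⟩, gave is ⟨t,e⟩; result ⟨⟨t,e⟩,t⟩.
[Mia [gave most]]: [gave most] is ⟨⟨t,e⟩,t⟩, Mia is ⟨t,e⟩; result t.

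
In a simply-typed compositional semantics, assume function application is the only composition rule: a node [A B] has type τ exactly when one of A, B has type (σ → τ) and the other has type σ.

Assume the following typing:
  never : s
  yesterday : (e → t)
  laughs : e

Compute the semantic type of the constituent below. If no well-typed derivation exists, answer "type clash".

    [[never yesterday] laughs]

[never yesterday]: s and (e → t) cannot combine by function application — type clash.

type clash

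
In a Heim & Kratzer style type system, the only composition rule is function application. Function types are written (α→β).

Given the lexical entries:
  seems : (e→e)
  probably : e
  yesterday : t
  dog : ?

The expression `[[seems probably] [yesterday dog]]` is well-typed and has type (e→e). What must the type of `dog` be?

(t→(e→(e→e)))

[[seems probably] [yesterday dog]] must have type (e→e). The sister [seems probably] has type e; that is not a function onto (e→e), so [yesterday dog] must be the functor, of type (e→(e→e)).
[yesterday dog] must have type (e→(e→e)). The sister yesterday has type t; that is not a function onto (e→(e→e)), so dog must be the functor, of type (t→(e→(e→e))).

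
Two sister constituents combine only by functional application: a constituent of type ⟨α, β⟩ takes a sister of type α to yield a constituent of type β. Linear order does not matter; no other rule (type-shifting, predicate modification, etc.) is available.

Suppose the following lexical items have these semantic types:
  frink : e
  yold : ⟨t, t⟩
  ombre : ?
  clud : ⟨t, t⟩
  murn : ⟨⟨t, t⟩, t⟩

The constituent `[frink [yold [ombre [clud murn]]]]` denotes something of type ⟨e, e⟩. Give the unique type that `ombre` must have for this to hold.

⟨t, ⟨⟨t, t⟩, ⟨e, ⟨e, e⟩⟩⟩⟩

At [frink [yold [ombre [clud murn]]]] (required: ⟨e, e⟩): frink is e, which is not a function with range ⟨e, e⟩; hence [yold [ombre [clud murn]]] is the functor — type ⟨e, ⟨e, e⟩⟩.
At [yold [ombre [clud murn]]] (required: ⟨e, ⟨e, e⟩⟩): yold is ⟨t, t⟩, which is not a function with range ⟨e, ⟨e, e⟩⟩; hence [ombre [clud murn]] is the functor — type ⟨⟨t, t⟩, ⟨e, ⟨e, e⟩⟩⟩.
At [ombre [clud murn]] (required: ⟨⟨t, t⟩, ⟨e, ⟨e, e⟩⟩⟩): [clud murn] is t, which is not a function with range ⟨⟨t, t⟩, ⟨e, ⟨e, e⟩⟩⟩; hence ombre is the functor — type ⟨t, ⟨⟨t, t⟩, ⟨e, ⟨e, e⟩⟩⟩⟩.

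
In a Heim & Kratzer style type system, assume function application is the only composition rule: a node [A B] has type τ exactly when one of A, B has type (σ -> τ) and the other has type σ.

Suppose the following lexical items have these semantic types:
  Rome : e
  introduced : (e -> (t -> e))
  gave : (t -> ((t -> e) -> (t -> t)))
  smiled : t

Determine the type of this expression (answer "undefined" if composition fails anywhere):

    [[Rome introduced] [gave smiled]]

(t -> t)

At [Rome introduced], introduced : (e -> (t -> e)) takes Rome : e, giving (t -> e).
At [gave smiled], gave : (t -> ((t -> e) -> (t -> t))) takes smiled : t, giving ((t -> e) -> (t -> t)).
At [[Rome introduced] [gave smiled]], [gave smiled] : ((t -> e) -> (t -> t)) takes [Rome introduced] : (t -> e), giving (t -> t).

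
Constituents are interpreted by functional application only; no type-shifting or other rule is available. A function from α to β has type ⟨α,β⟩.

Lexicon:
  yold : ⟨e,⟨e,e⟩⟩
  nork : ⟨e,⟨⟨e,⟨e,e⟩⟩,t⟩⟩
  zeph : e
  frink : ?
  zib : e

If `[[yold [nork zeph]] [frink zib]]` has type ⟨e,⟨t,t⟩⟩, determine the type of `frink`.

[[yold [nork zeph]] [frink zib]] is required to be ⟨e,⟨t,t⟩⟩. [yold [nork zeph]] : t cannot yield ⟨e,⟨t,t⟩⟩ as functor, so [frink zib] : ⟨t,⟨e,⟨t,t⟩⟩⟩.
[frink zib] is required to be ⟨t,⟨e,⟨t,t⟩⟩⟩. zib : e cannot yield ⟨t,⟨e,⟨t,t⟩⟩⟩ as functor, so frink : ⟨e,⟨t,⟨e,⟨t,t⟩⟩⟩⟩.

⟨e,⟨t,⟨e,⟨t,t⟩⟩⟩⟩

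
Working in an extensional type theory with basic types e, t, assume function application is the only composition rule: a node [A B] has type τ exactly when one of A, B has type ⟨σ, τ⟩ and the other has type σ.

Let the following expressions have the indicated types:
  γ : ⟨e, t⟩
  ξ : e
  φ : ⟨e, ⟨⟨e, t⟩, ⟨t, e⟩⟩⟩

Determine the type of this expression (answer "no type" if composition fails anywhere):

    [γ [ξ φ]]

⟨t, e⟩

[ξ φ]: φ is ⟨e, ⟨⟨e, t⟩, ⟨t, e⟩⟩⟩, ξ is e; result ⟨⟨e, t⟩, ⟨t, e⟩⟩.
[γ [ξ φ]]: [ξ φ] is ⟨⟨e, t⟩, ⟨t, e⟩⟩, γ is ⟨e, t⟩; result ⟨t, e⟩.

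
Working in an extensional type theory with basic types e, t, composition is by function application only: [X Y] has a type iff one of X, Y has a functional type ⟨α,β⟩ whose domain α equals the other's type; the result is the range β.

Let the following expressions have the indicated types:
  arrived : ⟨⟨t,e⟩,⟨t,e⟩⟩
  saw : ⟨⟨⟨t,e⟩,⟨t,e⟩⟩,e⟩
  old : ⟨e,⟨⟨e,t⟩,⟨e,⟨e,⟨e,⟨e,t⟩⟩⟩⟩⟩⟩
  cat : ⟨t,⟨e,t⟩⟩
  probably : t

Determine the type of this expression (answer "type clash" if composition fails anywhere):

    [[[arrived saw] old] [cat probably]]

[arrived saw]: ⟨⟨⟨t,e⟩,⟨t,e⟩⟩,e⟩ applied to ⟨⟨t,e⟩,⟨t,e⟩⟩ yields e.
[[arrived saw] old]: ⟨e,⟨⟨e,t⟩,⟨e,⟨e,⟨e,⟨e,t⟩⟩⟩⟩⟩⟩ applied to e yields ⟨⟨e,t⟩,⟨e,⟨e,⟨e,⟨e,t⟩⟩⟩⟩⟩.
[cat probably]: ⟨t,⟨e,t⟩⟩ applied to t yields ⟨e,t⟩.
[[[arrived saw] old] [cat probably]]: ⟨⟨e,t⟩,⟨e,⟨e,⟨e,⟨e,t⟩⟩⟩⟩⟩ applied to ⟨e,t⟩ yields ⟨e,⟨e,⟨e,⟨e,t⟩⟩⟩⟩.

⟨e,⟨e,⟨e,⟨e,t⟩⟩⟩⟩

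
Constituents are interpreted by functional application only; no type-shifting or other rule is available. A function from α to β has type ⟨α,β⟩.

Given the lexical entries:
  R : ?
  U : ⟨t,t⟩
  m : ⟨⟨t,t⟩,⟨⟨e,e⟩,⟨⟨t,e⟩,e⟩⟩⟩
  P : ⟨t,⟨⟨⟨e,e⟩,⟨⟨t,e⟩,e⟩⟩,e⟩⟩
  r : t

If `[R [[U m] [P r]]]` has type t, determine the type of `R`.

⟨e,t⟩

At [R [[U m] [P r]]] (required: t): [[U m] [P r]] is e, which is not a function with range t; hence R is the functor — type ⟨e,t⟩.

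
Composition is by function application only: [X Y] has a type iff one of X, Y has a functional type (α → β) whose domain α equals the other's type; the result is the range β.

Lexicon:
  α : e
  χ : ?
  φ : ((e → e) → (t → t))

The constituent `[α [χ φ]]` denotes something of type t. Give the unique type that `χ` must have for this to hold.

(((e → e) → (t → t)) → (e → t))

At [α [χ φ]] (required: t): α is e, which is not a function with range t; hence [χ φ] is the functor — type (e → t).
At [χ φ] (required: (e → t)): φ is ((e → e) → (t → t)), which is not a function with range (e → t); hence χ is the functor — type (((e → e) → (t → t)) → (e → t)).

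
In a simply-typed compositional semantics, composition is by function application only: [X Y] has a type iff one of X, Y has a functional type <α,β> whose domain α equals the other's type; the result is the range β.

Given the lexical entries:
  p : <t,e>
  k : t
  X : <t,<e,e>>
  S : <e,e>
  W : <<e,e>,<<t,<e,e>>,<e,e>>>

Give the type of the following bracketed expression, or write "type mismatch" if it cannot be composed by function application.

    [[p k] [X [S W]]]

[p k]: <t,e> applied to t yields e.
[S W]: <<e,e>,<<t,<e,e>>,<e,e>>> applied to <e,e> yields <<t,<e,e>>,<e,e>>.
[X [S W]]: <<t,<e,e>>,<e,e>> applied to <t,<e,e>> yields <e,e>.
[[p k] [X [S W]]]: <e,e> applied to e yields e.

e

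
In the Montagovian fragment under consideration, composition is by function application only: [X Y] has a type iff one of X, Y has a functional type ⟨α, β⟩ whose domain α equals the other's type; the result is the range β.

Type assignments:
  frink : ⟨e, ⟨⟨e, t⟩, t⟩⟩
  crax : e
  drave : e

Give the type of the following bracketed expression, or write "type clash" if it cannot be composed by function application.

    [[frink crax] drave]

type clash

[frink crax]: ⟨e, ⟨⟨e, t⟩, t⟩⟩ applied to e yields ⟨⟨e, t⟩, t⟩.
[[frink crax] drave]: ⟨⟨e, t⟩, t⟩ and e cannot combine by function application — type clash.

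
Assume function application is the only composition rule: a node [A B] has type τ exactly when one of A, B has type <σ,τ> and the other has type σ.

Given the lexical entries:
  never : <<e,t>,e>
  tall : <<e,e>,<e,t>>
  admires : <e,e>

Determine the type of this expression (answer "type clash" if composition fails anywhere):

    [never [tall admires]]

e

[tall admires] — tall of type <<e,e>,<e,t>> combines with admires of type <e,e>: type <e,t>.
[never [tall admires]] — never of type <<e,t>,e> combines with [tall admires] of type <e,t>: type e.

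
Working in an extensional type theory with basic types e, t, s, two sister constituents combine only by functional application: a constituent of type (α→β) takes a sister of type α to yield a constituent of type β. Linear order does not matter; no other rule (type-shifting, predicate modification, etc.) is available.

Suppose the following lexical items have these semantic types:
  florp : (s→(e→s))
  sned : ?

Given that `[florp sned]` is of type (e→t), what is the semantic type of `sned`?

((s→(e→s))→(e→t))

[florp sned] must have type (e→t). The sister florp has type (s→(e→s)); that is not a function onto (e→t), so sned must be the functor, of type ((s→(e→s))→(e→t)).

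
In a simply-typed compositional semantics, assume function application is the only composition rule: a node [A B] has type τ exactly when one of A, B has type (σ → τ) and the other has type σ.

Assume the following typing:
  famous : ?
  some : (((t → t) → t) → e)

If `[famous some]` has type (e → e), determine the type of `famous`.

For [famous some] to have type (e → e) with some of type (((t → t) → t) → e), famous must be the function: famous : ((((t → t) → t) → e) → (e → e)).

((((t → t) → t) → e) → (e → e))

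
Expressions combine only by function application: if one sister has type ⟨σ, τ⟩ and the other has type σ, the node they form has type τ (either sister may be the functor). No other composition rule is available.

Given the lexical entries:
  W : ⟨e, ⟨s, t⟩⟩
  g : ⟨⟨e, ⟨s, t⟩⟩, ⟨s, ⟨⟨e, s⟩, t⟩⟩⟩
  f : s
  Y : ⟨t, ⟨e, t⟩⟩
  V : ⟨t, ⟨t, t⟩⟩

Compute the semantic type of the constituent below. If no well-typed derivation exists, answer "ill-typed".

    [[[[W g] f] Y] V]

[W g]: functor g : ⟨⟨e, ⟨s, t⟩⟩, ⟨s, ⟨⟨e, s⟩, t⟩⟩⟩, argument W : ⟨e, ⟨s, t⟩⟩; result ⟨s, ⟨⟨e, s⟩, t⟩⟩.
[[W g] f]: functor [W g] : ⟨s, ⟨⟨e, s⟩, t⟩⟩, argument f : s; result ⟨⟨e, s⟩, t⟩.
[[[W g] f] Y]: ⟨⟨e, s⟩, t⟩ with ⟨t, ⟨e, t⟩⟩ — neither is a function whose domain matches the other; composition fails here.

ill-typed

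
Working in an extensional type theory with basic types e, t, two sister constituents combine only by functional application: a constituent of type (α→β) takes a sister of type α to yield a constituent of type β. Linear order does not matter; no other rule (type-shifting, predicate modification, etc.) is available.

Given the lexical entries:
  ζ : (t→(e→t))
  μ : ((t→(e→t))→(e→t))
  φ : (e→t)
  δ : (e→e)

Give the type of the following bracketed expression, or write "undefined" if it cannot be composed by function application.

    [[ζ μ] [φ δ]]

undefined

[ζ μ]: ((t→(e→t))→(e→t)) applied to (t→(e→t)) yields (e→t).
At [φ δ]: neither (e→t) nor (e→e) can take the other as argument; the node is ill-typed.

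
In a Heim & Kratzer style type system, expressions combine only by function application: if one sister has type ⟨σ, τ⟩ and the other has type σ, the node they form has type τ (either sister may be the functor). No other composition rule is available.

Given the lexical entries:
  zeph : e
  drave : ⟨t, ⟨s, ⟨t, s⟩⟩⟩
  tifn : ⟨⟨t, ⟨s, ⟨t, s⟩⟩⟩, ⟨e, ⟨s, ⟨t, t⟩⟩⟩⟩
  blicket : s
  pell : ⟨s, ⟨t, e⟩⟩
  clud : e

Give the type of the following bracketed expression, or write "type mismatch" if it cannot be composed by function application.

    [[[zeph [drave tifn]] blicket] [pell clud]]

type mismatch

At [drave tifn], tifn : ⟨⟨t, ⟨s, ⟨t, s⟩⟩⟩, ⟨e, ⟨s, ⟨t, t⟩⟩⟩⟩ takes drave : ⟨t, ⟨s, ⟨t, s⟩⟩⟩, giving ⟨e, ⟨s, ⟨t, t⟩⟩⟩.
At [zeph [drave tifn]], [drave tifn] : ⟨e, ⟨s, ⟨t, t⟩⟩⟩ takes zeph : e, giving ⟨s, ⟨t, t⟩⟩.
At [[zeph [drave tifn]] blicket], [zeph [drave tifn]] : ⟨s, ⟨t, t⟩⟩ takes blicket : s, giving ⟨t, t⟩.
At [pell clud]: neither ⟨s, ⟨t, e⟩⟩ nor e can take the other as argument; the node is ill-typed.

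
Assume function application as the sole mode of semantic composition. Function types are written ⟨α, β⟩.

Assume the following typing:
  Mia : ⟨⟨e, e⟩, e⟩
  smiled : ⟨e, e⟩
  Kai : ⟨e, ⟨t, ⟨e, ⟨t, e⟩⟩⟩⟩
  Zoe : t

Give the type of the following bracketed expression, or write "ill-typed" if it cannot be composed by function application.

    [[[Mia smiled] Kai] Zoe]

[Mia smiled]: ⟨⟨e, e⟩, e⟩ applied to ⟨e, e⟩ yields e.
[[Mia smiled] Kai]: ⟨e, ⟨t, ⟨e, ⟨t, e⟩⟩⟩⟩ applied to e yields ⟨t, ⟨e, ⟨t, e⟩⟩⟩.
[[[Mia smiled] Kai] Zoe]: ⟨t, ⟨e, ⟨t, e⟩⟩⟩ applied to t yields ⟨e, ⟨t, e⟩⟩.

⟨e, ⟨t, e⟩⟩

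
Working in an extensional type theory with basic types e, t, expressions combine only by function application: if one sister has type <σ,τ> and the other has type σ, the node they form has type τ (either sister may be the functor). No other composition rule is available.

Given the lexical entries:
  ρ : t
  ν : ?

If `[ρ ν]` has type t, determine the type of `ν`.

<t,t>

[ρ ν] must have type t. The sister ρ has type t; that is not a function onto t, so ν must be the functor, of type <t,t>.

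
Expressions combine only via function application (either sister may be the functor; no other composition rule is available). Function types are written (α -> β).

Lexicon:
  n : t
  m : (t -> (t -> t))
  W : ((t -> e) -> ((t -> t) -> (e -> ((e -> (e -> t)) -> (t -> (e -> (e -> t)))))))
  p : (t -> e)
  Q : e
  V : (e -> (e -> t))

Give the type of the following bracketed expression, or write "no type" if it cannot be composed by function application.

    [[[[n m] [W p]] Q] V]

(t -> (e -> (e -> t)))

[n m] — m of type (t -> (t -> t)) combines with n of type t: type (t -> t).
[W p] — W of type ((t -> e) -> ((t -> t) -> (e -> ((e -> (e -> t)) -> (t -> (e -> (e -> t))))))) combines with p of type (t -> e): type ((t -> t) -> (e -> ((e -> (e -> t)) -> (t -> (e -> (e -> t)))))).
[[n m] [W p]] — [W p] of type ((t -> t) -> (e -> ((e -> (e -> t)) -> (t -> (e -> (e -> t)))))) combines with [n m] of type (t -> t): type (e -> ((e -> (e -> t)) -> (t -> (e -> (e -> t))))).
[[[n m] [W p]] Q] — [[n m] [W p]] of type (e -> ((e -> (e -> t)) -> (t -> (e -> (e -> t))))) combines with Q of type e: type ((e -> (e -> t)) -> (t -> (e -> (e -> t)))).
[[[[n m] [W p]] Q] V] — [[[n m] [W p]] Q] of type ((e -> (e -> t)) -> (t -> (e -> (e -> t)))) combines with V of type (e -> (e -> t)): type (t -> (e -> (e -> t))).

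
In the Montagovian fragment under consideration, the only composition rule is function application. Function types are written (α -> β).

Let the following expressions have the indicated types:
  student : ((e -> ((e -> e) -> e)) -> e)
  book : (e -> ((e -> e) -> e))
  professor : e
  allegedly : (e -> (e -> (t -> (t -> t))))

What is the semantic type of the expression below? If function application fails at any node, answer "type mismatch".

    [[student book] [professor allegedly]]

At [student book], student : ((e -> ((e -> e) -> e)) -> e) takes book : (e -> ((e -> e) -> e)), giving e.
At [professor allegedly], allegedly : (e -> (e -> (t -> (t -> t)))) takes professor : e, giving (e -> (t -> (t -> t))).
At [[student book] [professor allegedly]], [professor allegedly] : (e -> (t -> (t -> t))) takes [student book] : e, giving (t -> (t -> t)).

(t -> (t -> t))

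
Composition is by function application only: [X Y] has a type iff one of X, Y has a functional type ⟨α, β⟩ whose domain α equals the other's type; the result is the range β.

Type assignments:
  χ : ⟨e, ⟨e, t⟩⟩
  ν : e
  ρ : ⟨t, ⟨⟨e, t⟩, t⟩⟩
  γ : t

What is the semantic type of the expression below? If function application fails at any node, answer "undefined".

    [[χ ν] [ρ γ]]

[χ ν]: χ is ⟨e, ⟨e, t⟩⟩, ν is e; result ⟨e, t⟩.
[ρ γ]: ρ is ⟨t, ⟨⟨e, t⟩, t⟩⟩, γ is t; result ⟨⟨e, t⟩, t⟩.
[[χ ν] [ρ γ]]: [ρ γ] is ⟨⟨e, t⟩, t⟩, [χ ν] is ⟨e, t⟩; result t.

t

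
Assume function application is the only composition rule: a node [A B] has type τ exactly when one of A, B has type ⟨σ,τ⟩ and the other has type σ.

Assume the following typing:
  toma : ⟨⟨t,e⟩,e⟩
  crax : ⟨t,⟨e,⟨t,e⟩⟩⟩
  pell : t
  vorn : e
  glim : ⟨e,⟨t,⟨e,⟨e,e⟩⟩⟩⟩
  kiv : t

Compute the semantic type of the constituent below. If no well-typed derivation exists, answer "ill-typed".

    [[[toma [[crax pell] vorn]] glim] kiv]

[crax pell]: crax is ⟨t,⟨e,⟨t,e⟩⟩⟩, pell is t; result ⟨e,⟨t,e⟩⟩.
[[crax pell] vorn]: [crax pell] is ⟨e,⟨t,e⟩⟩, vorn is e; result ⟨t,e⟩.
[toma [[crax pell] vorn]]: toma is ⟨⟨t,e⟩,e⟩, [[crax pell] vorn] is ⟨t,e⟩; result e.
[[toma [[crax pell] vorn]] glim]: glim is ⟨e,⟨t,⟨e,⟨e,e⟩⟩⟩⟩, [toma [[crax pell] vorn]] is e; result ⟨t,⟨e,⟨e,e⟩⟩⟩.
[[[toma [[crax pell] vorn]] glim] kiv]: [[toma [[crax pell] vorn]] glim] is ⟨t,⟨e,⟨e,e⟩⟩⟩, kiv is t; result ⟨e,⟨e,e⟩⟩.

⟨e,⟨e,e⟩⟩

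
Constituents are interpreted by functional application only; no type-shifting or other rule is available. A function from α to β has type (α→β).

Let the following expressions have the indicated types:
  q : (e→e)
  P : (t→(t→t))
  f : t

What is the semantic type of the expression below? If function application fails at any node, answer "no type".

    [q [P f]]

no type

At [P f], P : (t→(t→t)) takes f : t, giving (t→t).
[q [P f]]: (e→e) with (t→t) — neither is a function whose domain matches the other; composition fails here.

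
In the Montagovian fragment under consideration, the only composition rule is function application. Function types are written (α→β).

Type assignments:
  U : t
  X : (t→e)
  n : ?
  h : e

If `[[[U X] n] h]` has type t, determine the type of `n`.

At [[[U X] n] h] (required: t): h is e, which is not a function with range t; hence [[U X] n] is the functor — type (e→t).
At [[U X] n] (required: (e→t)): [U X] is e, which is not a function with range (e→t); hence n is the functor — type (e→(e→t)).

(e→(e→t))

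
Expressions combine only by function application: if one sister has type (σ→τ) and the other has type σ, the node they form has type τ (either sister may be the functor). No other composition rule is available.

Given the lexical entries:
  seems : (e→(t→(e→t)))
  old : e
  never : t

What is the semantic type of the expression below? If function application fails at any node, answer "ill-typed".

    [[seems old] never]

(e→t)

[seems old]: functor seems : (e→(t→(e→t))), argument old : e; result (t→(e→t)).
[[seems old] never]: functor [seems old] : (t→(e→t)), argument never : t; result (e→t).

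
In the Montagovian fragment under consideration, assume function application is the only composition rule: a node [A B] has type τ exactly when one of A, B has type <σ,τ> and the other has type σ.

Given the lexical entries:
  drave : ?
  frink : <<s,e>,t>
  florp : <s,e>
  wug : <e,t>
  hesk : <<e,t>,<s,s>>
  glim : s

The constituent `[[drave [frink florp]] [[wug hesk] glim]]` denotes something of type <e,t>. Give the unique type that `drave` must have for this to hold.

[[drave [frink florp]] [[wug hesk] glim]] must have type <e,t>. The sister [[wug hesk] glim] has type s; that is not a function onto <e,t>, so [drave [frink florp]] must be the functor, of type <s,<e,t>>.
[drave [frink florp]] must have type <s,<e,t>>. The sister [frink florp] has type t; that is not a function onto <s,<e,t>>, so drave must be the functor, of type <t,<s,<e,t>>>.

<t,<s,<e,t>>>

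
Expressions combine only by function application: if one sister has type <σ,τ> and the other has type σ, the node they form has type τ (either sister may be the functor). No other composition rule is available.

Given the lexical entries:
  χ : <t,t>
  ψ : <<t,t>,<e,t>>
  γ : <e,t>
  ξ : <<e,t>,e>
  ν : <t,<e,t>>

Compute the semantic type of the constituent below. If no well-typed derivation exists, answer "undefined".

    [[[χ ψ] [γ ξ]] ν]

[χ ψ] — ψ of type <<t,t>,<e,t>> combines with χ of type <t,t>: type <e,t>.
[γ ξ] — ξ of type <<e,t>,e> combines with γ of type <e,t>: type e.
[[χ ψ] [γ ξ]] — [χ ψ] of type <e,t> combines with [γ ξ] of type e: type t.
[[[χ ψ] [γ ξ]] ν] — ν of type <t,<e,t>> combines with [[χ ψ] [γ ξ]] of type t: type <e,t>.

<e,t>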